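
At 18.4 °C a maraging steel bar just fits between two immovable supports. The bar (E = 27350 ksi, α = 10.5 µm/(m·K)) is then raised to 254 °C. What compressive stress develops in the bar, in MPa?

466 MPa

E = 27350 ksi = 188.6 GPa.
ΔT = 235.6 K. Constrained thermal stress σ = E·α·ΔT = 188.6×10³ MPa × 10.5×10⁻⁶ × 235.6 = 466 MPa (compressive).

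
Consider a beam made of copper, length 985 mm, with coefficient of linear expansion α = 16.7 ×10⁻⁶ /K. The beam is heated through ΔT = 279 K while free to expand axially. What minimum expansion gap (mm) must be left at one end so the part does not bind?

4.59 mm

ΔL = α·L₀·ΔT = 16.7×10⁻⁶ × 985 mm × 279.0 K = 4.59 mm.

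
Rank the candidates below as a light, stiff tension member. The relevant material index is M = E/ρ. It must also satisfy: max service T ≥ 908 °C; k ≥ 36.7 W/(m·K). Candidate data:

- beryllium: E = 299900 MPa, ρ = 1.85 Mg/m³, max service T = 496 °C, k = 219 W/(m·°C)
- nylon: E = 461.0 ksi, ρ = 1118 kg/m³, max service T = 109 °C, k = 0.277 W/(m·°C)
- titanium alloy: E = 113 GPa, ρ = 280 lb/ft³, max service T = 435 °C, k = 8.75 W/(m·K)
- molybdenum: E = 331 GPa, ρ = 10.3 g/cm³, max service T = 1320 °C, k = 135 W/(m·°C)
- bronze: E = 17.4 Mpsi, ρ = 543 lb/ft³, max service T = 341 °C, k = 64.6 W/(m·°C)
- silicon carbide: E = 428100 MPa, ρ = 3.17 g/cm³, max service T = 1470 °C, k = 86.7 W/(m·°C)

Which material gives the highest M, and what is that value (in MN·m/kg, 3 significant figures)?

Screen on constraints: max service T ≥ 908 °C; k ≥ 36.7 W/(m·K). Survivors: molybdenum, silicon carbide.
In SI units:
  molybdenum: E = 331.0 GPa, ρ = 10300 kg/m³
  silicon carbide: E = 428.1 GPa, ρ = 3170 kg/m³
  silicon carbide: M = 135 MN·m/kg
  molybdenum: M = 32.1 MN·m/kg
Silicon carbide has the largest M.

silicon carbide, M = 135 MN·m/kg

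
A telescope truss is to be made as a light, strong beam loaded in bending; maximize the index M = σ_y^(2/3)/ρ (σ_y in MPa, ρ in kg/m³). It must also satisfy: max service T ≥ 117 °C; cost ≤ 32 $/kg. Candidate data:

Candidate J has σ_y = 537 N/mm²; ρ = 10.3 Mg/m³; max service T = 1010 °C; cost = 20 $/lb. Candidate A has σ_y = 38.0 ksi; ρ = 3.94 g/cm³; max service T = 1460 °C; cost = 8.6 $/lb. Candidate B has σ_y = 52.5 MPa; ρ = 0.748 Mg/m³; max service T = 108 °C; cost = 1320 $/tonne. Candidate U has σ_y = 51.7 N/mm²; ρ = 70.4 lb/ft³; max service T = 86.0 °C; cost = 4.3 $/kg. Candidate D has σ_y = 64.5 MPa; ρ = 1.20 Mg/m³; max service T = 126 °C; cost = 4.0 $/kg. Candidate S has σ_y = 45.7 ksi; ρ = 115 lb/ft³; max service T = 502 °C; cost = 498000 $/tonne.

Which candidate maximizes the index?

candidate D

Screen on constraints: max service T ≥ 117 °C; cost ≤ 32 $/kg. Survivors: candidate A, candidate D.
Convert each candidate to consistent units, then evaluate M:
  candidate A: σ_y = 262.0 MPa, ρ = 3940 kg/m³
  candidate D: σ_y = 64.50 MPa, ρ = 1200 kg/m³
  candidate D: M = 13.4×10⁻³
  candidate A: M = 10.4×10⁻³
Candidate D ranks first.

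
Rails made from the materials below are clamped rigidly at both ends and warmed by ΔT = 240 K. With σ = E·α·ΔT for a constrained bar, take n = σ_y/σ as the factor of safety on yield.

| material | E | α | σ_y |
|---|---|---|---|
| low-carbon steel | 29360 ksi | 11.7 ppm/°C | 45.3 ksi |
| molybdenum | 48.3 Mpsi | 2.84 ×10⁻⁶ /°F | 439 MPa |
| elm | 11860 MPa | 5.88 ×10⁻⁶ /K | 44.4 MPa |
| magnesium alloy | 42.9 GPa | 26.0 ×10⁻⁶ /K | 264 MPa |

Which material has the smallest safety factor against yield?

low-carbon steel

With everything in SI (GPa, ×10⁻⁶/K, MPa):
  low-carbon steel: E = 202.4, α = 11.7, σ_y = 312.3 → σ = 568 MPa, n = 0.549
  molybdenum: E = 333.0, α = 5.11, σ_y = 439.0 → σ = 409 MPa, n = 1.07
  elm: E = 11.86, α = 5.88, σ_y = 44.40 → σ = 16.7 MPa, n = 2.65
  magnesium alloy: E = 42.90, α = 26.0, σ_y = 264.0 → σ = 268 MPa, n = 0.986
Smallest n: low-carbon steel with n = 0.549.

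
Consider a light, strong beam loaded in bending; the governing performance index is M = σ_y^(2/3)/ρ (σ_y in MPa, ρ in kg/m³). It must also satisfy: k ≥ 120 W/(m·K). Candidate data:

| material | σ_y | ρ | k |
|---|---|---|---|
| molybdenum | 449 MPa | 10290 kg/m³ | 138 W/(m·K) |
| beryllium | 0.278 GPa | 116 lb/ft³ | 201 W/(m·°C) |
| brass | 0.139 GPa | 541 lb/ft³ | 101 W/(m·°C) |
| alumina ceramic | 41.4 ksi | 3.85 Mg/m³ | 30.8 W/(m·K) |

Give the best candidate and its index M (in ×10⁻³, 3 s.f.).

Screen on constraints: k ≥ 120 W/(m·K). Survivors: molybdenum, beryllium.
In SI units:
  molybdenum: σ_y = 449.0 MPa, ρ = 10290 kg/m³
  beryllium: σ_y = 278.0 MPa, ρ = 1858 kg/m³
  beryllium: M = 22.9×10⁻³
  molybdenum: M = 5.70×10⁻³
Highest index: beryllium.

beryllium, M = 22.9×10⁻³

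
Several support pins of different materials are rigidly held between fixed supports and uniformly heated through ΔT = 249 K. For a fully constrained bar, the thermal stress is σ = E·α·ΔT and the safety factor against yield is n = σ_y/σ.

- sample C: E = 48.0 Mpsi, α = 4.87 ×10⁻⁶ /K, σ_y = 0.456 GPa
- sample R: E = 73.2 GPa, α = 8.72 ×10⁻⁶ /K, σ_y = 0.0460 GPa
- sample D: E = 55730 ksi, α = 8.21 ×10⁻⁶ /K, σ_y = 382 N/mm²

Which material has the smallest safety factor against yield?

Converting E to GPa, α to ×10⁻⁶/K, σ_y to MPa, then σ and n for each:
  sample C: E = 330.9, α = 4.87, σ_y = 456.0 → σ = 401 MPa, n = 1.14
  sample R: E = 73.20, α = 8.72, σ_y = 46.00 → σ = 159 MPa, n = 0.289
  sample D: E = 384.2, α = 8.21, σ_y = 382.0 → σ = 786 MPa, n = 0.486
Sample R has the lowest safety factor, n = 0.289.

sample R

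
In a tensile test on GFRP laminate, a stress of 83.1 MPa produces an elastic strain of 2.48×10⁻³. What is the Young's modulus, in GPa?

E = σ/ε = 83.1 MPa / 2.48×10⁻³ = 33510 MPa = 33.5 GPa.

33.5 GPa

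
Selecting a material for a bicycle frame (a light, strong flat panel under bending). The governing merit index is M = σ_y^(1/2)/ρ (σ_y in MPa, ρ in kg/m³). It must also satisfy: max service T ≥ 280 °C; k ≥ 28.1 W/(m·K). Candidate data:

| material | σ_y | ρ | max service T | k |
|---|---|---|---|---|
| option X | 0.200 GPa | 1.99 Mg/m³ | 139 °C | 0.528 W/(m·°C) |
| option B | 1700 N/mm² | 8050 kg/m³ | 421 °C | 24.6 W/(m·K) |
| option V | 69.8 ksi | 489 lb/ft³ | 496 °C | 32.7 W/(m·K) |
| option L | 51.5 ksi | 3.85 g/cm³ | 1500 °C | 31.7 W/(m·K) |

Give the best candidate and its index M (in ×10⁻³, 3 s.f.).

option L, M = 4.89×10⁻³

Screen on constraints: max service T ≥ 280 °C; k ≥ 28.1 W/(m·K). Survivors: option V, option L.
After converting to SI:
  option V: σ_y = 481.3 MPa, ρ = 7833 kg/m³
  option L: σ_y = 355.1 MPa, ρ = 3850 kg/m³
  option L: M = 4.89×10⁻³
  option V: M = 2.80×10⁻³
Option L has the largest M.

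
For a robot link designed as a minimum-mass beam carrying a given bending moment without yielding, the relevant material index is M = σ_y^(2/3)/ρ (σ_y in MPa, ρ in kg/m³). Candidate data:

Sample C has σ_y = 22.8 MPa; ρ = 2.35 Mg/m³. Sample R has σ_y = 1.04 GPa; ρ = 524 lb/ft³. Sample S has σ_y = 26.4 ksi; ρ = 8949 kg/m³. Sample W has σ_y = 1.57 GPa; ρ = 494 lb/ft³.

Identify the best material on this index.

Convert each candidate to consistent units, then evaluate M:
  sample C: σ_y = 22.80 MPa, ρ = 2350 kg/m³
  sample R: σ_y = 1040 MPa, ρ = 8394 kg/m³
  sample S: σ_y = 182.0 MPa, ρ = 8949 kg/m³
  sample W: σ_y = 1570 MPa, ρ = 7913 kg/m³
  sample W: M = 17.1×10⁻³
  sample R: M = 12.2×10⁻³
  sample S: M = 3.59×10⁻³
  sample C: M = 3.42×10⁻³
Sample W has the largest M.

sample W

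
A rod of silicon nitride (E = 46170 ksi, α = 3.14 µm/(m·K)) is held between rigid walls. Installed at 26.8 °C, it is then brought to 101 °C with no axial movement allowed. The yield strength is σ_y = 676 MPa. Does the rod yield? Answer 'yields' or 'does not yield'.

E = 46170 ksi = 318.3 GPa.
ΔT = 74.20 K. Constrained thermal stress σ = E·α·ΔT = 318.3×10³ MPa × 3.14×10⁻⁶ × 74.20 = 74.2 MPa (compressive).
Compare to σ_y = 676 MPa: σ < σ_y, so it does not yield.

does not yield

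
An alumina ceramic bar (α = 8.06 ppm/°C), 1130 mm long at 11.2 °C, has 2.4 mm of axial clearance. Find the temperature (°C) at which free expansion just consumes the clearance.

275 °C

α·L₀·ΔT = 2.4 mm ⇒ ΔT = 2.4 / (8.06×10⁻⁶ × 1130.0) = 263.5 K.
T = 11.2 + 263.5 = 274.7 °C.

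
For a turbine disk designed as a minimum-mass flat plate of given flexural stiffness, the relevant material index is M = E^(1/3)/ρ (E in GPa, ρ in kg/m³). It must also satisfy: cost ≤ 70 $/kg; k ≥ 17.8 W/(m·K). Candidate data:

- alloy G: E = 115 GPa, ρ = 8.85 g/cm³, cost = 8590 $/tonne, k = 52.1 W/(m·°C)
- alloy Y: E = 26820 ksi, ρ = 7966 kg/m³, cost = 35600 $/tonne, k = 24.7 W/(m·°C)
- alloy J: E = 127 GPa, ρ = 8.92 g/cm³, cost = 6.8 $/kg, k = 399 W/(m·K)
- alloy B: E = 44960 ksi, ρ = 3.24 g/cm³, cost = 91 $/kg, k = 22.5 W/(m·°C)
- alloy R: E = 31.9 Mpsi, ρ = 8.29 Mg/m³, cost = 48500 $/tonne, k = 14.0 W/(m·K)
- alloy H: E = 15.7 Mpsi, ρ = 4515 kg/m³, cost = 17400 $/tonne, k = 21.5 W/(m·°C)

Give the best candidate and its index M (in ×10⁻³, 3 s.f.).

Screen on constraints: cost ≤ 70 $/kg; k ≥ 17.8 W/(m·K). Survivors: alloy G, alloy Y, alloy J, alloy H.
Normalizing units and computing the index:
  alloy G: E = 115.0 GPa, ρ = 8850 kg/m³
  alloy Y: E = 184.9 GPa, ρ = 7966 kg/m³
  alloy J: E = 127.0 GPa, ρ = 8920 kg/m³
  alloy H: E = 108.2 GPa, ρ = 4515 kg/m³
  alloy H: M = 1.06×10⁻³
  alloy Y: M = 0.715×10⁻³
  alloy J: M = 0.564×10⁻³
  alloy G: M = 0.549×10⁻³
The maximum is for alloy H.

alloy H, M = 1.06×10⁻³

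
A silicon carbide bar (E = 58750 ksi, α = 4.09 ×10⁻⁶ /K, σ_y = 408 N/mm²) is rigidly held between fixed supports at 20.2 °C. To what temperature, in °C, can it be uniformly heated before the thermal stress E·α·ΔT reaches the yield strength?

E = 58750 ksi = 405.1 GPa.
σ_y = 408 N/mm² = 408.0 MPa.
E·α·ΔT = 408.0 MPa ⇒ ΔT = 408.0 / (405.1×10³ × 4.09×10⁻⁶) = 246.3 K.
T = 20.2 + 246.3 = 266.5 °C.

266 °C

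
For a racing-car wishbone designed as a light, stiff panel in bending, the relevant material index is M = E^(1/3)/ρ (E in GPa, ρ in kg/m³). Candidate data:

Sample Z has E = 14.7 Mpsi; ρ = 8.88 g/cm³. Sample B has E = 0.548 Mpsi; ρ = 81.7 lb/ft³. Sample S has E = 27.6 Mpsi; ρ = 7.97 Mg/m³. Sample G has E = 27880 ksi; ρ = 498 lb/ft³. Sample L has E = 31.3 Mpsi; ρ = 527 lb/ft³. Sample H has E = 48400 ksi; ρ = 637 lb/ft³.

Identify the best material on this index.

Convert each candidate to consistent units, then evaluate M:
  sample Z: E = 101.4 GPa, ρ = 8880 kg/m³
  sample B: E = 3.778 GPa, ρ = 1309 kg/m³
  sample S: E = 190.3 GPa, ρ = 7970 kg/m³
  sample G: E = 192.2 GPa, ρ = 7977 kg/m³
  sample L: E = 215.8 GPa, ρ = 8442 kg/m³
  sample H: E = 333.7 GPa, ρ = 10200 kg/m³
  sample B: M = 1.19×10⁻³
  sample G: M = 0.723×10⁻³
  sample S: M = 0.722×10⁻³
  sample L: M = 0.711×10⁻³
  sample H: M = 0.680×10⁻³
  sample Z: M = 0.525×10⁻³
The maximum is for sample B.

sample B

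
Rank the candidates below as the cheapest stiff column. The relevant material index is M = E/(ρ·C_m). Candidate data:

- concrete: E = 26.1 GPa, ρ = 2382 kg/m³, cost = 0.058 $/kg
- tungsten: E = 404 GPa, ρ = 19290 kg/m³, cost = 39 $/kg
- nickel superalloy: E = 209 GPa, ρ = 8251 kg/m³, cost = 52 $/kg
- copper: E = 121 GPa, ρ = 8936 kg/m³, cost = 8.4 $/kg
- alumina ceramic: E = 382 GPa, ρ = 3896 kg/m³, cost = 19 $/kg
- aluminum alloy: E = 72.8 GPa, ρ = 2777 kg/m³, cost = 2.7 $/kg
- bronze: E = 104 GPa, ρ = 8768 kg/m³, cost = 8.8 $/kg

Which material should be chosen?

concrete

Per-candidate index values:
  concrete: M = 189 MN·m per $
  aluminum alloy: M = 9.71 MN·m per $
  alumina ceramic: M = 5.16 MN·m per $
  copper: M = 1.61 MN·m per $
  bronze: M = 1.35 MN·m per $
  tungsten: M = 0.537 MN·m per $
  nickel superalloy: M = 0.487 MN·m per $
Concrete has the largest M.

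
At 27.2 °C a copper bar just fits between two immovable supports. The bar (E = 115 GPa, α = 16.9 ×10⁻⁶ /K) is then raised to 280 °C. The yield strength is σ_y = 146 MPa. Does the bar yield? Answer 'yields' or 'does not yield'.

yields

ΔT = 252.8 K. Constrained thermal stress σ = E·α·ΔT = 115.0×10³ MPa × 16.9×10⁻⁶ × 252.8 = 491 MPa (compressive).
Compare to σ_y = 146 MPa: σ ≥ σ_y, so it yields.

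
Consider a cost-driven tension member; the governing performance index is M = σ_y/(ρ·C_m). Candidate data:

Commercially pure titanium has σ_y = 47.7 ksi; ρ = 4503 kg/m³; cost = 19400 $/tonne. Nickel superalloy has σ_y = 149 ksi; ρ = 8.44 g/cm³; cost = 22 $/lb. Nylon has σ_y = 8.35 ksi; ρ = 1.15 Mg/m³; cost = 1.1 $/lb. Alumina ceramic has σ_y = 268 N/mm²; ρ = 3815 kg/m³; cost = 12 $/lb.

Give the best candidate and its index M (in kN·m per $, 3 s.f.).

In SI units:
  commercially pure titanium: σ_y = 328.9 MPa, ρ = 4503 kg/m³, cost = 19.40 $/kg
  nickel superalloy: σ_y = 1027 MPa, ρ = 8440 kg/m³, cost = 48.50 $/kg
  nylon: σ_y = 57.57 MPa, ρ = 1150 kg/m³, cost = 2.425 $/kg
  alumina ceramic: σ_y = 268.0 MPa, ρ = 3815 kg/m³, cost = 26.46 $/kg
  nylon: M = 20.6 kN·m per $
  commercially pure titanium: M = 3.76 kN·m per $
  alumina ceramic: M = 2.66 kN·m per $
  nickel superalloy: M = 2.51 kN·m per $
Nylon has the largest M.

nylon, M = 20.6 kN·m per $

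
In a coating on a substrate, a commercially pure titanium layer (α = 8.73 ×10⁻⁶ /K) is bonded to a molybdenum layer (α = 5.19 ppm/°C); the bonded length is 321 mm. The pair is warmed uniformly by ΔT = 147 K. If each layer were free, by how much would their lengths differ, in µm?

167 µm

Δα = |8.73 − 5.19|×10⁻⁶/K = 3.54×10⁻⁶/K.
ΔL_mismatch = Δα·L·ΔT = 3.54×10⁻⁶ × 321.0 mm × 147.0 K = 167 µm.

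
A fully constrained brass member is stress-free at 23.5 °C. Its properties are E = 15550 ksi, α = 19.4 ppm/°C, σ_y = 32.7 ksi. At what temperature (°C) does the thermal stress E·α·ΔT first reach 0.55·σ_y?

E = 15550 ksi = 107.2 GPa.
σ_y = 32.7 ksi = 225.5 MPa.
E·α·ΔT = 124.0 MPa ⇒ ΔT = 124.0 / (107.2×10³ × 19.4×10⁻⁶) = 59.62 K.
T = 23.5 + 59.62 = 83.12 °C.

83.1 °C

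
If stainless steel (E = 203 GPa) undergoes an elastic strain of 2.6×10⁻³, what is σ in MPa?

528 MPa

σ = E·ε = 203000 MPa × 2.6×10⁻³ = 528 MPa.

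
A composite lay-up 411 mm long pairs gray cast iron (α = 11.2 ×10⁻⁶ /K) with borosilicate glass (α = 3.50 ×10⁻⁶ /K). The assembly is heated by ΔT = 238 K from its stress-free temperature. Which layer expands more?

α(gray cast iron) = 11.2×10⁻⁶/K vs α(borosilicate glass) = 3.50×10⁻⁶/K.
Higher α expands more for the same ΔT: gray cast iron.

gray cast iron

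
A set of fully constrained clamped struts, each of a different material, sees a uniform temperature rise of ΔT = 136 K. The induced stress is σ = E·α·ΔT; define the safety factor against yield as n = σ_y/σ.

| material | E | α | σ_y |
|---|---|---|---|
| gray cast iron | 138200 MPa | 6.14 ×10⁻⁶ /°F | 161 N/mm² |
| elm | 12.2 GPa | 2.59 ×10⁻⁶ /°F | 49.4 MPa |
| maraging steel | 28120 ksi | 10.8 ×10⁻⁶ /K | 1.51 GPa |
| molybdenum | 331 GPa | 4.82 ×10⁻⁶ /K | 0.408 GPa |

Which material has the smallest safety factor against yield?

gray cast iron

In consistent units (E in GPa, α in ×10⁻⁶/K, σ_y in MPa):
  gray cast iron: E = 138.2, α = 11.1, σ_y = 161.0 → σ = 208 MPa, n = 0.775
  elm: E = 12.20, α = 4.66, σ_y = 49.40 → σ = 7.74 MPa, n = 6.39
  maraging steel: E = 193.9, α = 10.8, σ_y = 1510 → σ = 285 MPa, n = 5.30
  molybdenum: E = 331.0, α = 4.82, σ_y = 408.0 → σ = 217 MPa, n = 1.88
Smallest n: gray cast iron with n = 0.775.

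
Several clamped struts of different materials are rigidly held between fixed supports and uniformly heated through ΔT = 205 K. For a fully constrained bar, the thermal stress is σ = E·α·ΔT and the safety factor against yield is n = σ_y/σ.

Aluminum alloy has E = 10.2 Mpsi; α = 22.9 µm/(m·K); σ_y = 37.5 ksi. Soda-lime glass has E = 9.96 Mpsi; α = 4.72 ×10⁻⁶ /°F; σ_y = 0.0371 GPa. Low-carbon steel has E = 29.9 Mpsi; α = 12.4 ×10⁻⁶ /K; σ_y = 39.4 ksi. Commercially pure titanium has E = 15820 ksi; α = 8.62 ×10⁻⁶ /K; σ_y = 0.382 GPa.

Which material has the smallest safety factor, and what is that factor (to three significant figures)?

soda-lime glass, n = 0.310

In consistent units (E in GPa, α in ×10⁻⁶/K, σ_y in MPa):
  aluminum alloy: E = 70.33, α = 22.9, σ_y = 258.6 → σ = 330 MPa, n = 0.783
  soda-lime glass: E = 68.67, α = 8.50, σ_y = 37.10 → σ = 120 MPa, n = 0.310
  low-carbon steel: E = 206.2, α = 12.4, σ_y = 271.7 → σ = 524 MPa, n = 0.518
  commercially pure titanium: E = 109.1, α = 8.62, σ_y = 382.0 → σ = 193 MPa, n = 1.98
Smallest n: soda-lime glass with n = 0.310.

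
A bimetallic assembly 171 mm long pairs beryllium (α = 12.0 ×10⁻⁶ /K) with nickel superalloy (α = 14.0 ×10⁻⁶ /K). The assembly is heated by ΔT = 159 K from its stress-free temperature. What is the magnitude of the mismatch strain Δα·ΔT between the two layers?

3.18×10⁻⁴

Δα = |12.0 − 14.0|×10⁻⁶/K = 2.00×10⁻⁶/K.
Mismatch strain = Δα·ΔT = 2.00×10⁻⁶ × 159.0 = 3.18×10⁻⁴.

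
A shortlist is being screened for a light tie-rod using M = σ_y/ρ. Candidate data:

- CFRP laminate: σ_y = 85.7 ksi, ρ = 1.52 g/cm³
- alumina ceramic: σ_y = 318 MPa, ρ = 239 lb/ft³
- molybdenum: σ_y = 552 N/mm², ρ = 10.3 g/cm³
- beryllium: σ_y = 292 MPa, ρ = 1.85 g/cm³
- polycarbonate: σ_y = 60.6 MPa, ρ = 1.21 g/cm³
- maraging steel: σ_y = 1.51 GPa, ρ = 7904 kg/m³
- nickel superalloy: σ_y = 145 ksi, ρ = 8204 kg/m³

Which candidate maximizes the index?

CFRP laminate

After converting to SI:
  CFRP laminate: σ_y = 590.9 MPa, ρ = 1520 kg/m³
  alumina ceramic: σ_y = 318.0 MPa, ρ = 3828 kg/m³
  molybdenum: σ_y = 552.0 MPa, ρ = 10300 kg/m³
  beryllium: σ_y = 292.0 MPa, ρ = 1850 kg/m³
  polycarbonate: σ_y = 60.60 MPa, ρ = 1210 kg/m³
  maraging steel: σ_y = 1510 MPa, ρ = 7904 kg/m³
  nickel superalloy: σ_y = 999.7 MPa, ρ = 8204 kg/m³
  CFRP laminate: M = 389 kN·m/kg
  maraging steel: M = 191 kN·m/kg
  beryllium: M = 158 kN·m/kg
  nickel superalloy: M = 122 kN·m/kg
  alumina ceramic: M = 83.1 kN·m/kg
  molybdenum: M = 53.6 kN·m/kg
  polycarbonate: M = 50.1 kN·m/kg
CFRP laminate ranks first.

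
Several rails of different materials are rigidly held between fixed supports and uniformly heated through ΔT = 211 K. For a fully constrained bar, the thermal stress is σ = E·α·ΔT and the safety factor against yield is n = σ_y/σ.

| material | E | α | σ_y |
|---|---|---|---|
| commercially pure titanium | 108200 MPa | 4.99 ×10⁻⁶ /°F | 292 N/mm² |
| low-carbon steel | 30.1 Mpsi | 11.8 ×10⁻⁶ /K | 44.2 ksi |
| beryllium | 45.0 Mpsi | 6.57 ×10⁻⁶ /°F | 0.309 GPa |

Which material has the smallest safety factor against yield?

beryllium

Converting E to GPa, α to ×10⁻⁶/K, σ_y to MPa, then σ and n for each:
  commercially pure titanium: E = 108.2, α = 8.98, σ_y = 292.0 → σ = 205 MPa, n = 1.42
  low-carbon steel: E = 207.5, α = 11.8, σ_y = 304.7 → σ = 517 MPa, n = 0.590
  beryllium: E = 310.3, α = 11.8, σ_y = 309.0 → σ = 774 MPa, n = 0.399
Smallest n: beryllium with n = 0.399.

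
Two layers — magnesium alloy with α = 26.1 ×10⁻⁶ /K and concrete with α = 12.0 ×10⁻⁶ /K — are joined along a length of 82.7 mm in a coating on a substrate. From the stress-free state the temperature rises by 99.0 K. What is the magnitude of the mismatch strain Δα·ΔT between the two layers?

Δα = |26.1 − 12.0|×10⁻⁶/K = 14.1×10⁻⁶/K.
Mismatch strain = Δα·ΔT = 14.1×10⁻⁶ × 99.0 = 1.40×10⁻³.

1.40×10⁻³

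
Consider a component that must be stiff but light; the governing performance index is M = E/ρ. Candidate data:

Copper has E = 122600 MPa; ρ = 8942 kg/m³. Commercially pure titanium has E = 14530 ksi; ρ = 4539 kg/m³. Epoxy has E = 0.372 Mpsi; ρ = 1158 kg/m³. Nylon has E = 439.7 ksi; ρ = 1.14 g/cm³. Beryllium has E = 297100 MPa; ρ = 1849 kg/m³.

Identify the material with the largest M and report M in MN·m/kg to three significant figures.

beryllium, M = 161 MN·m/kg

After converting to SI:
  copper: E = 122.6 GPa, ρ = 8942 kg/m³
  commercially pure titanium: E = 100.2 GPa, ρ = 4539 kg/m³
  epoxy: E = 2.565 GPa, ρ = 1158 kg/m³
  nylon: E = 3.032 GPa, ρ = 1140 kg/m³
  beryllium: E = 297.1 GPa, ρ = 1849 kg/m³
  beryllium: M = 161 MN·m/kg
  commercially pure titanium: M = 22.1 MN·m/kg
  copper: M = 13.7 MN·m/kg
  nylon: M = 2.66 MN·m/kg
  epoxy: M = 2.21 MN·m/kg
Beryllium has the largest M.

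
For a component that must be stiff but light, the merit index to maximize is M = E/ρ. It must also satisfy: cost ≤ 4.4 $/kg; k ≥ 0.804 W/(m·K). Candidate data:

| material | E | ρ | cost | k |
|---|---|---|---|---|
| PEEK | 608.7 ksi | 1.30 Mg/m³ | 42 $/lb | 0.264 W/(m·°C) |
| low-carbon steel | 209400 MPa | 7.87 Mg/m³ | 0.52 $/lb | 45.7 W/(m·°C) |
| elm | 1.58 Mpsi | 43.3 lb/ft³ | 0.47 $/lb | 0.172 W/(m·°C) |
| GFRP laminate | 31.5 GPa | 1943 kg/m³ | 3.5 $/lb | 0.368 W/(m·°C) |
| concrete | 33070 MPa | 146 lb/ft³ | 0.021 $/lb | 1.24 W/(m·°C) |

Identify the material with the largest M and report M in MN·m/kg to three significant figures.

Screen on constraints: cost ≤ 4.4 $/kg; k ≥ 0.804 W/(m·K). Survivors: low-carbon steel, concrete.
In SI units:
  low-carbon steel: E = 209.4 GPa, ρ = 7870 kg/m³
  concrete: E = 33.07 GPa, ρ = 2339 kg/m³
  low-carbon steel: M = 26.6 MN·m/kg
  concrete: M = 14.1 MN·m/kg
The maximum is for low-carbon steel.

low-carbon steel, M = 26.6 MN·m/kg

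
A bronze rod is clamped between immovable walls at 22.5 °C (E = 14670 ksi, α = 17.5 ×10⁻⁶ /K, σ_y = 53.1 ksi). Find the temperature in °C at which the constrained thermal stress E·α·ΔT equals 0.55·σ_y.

136 °C

E = 14670 ksi = 101.1 GPa.
σ_y = 53.1 ksi = 366.1 MPa.
E·α·ΔT = 201.4 MPa ⇒ ΔT = 201.4 / (101.1×10³ × 17.5×10⁻⁶) = 113.8 K.
T = 22.5 + 113.8 = 136.3 °C.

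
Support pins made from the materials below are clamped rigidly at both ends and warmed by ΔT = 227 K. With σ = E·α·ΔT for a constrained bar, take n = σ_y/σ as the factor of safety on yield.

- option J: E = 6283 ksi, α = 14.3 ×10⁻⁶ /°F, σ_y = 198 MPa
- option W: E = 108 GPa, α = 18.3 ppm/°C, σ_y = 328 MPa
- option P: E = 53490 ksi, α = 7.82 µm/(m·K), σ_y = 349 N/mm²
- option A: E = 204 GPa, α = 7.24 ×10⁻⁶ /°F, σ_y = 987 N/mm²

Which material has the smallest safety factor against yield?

option P

Converting E to GPa, α to ×10⁻⁶/K, σ_y to MPa, then σ and n for each:
  option J: E = 43.32, α = 25.7, σ_y = 198.0 → σ = 253 MPa, n = 0.782
  option W: E = 108.0, α = 18.3, σ_y = 328.0 → σ = 449 MPa, n = 0.731
  option P: E = 368.8, α = 7.82, σ_y = 349.0 → σ = 655 MPa, n = 0.533
  option A: E = 204.0, α = 13.0, σ_y = 987.0 → σ = 603 MPa, n = 1.64
The minimum is option P at n = 0.533.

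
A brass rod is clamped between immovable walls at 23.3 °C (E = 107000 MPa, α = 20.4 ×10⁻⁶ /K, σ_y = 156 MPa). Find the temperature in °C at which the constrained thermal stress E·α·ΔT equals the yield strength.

94.8 °C

E = 107000 MPa = 107.0 GPa.
E·α·ΔT = 156.0 MPa ⇒ ΔT = 156.0 / (107.0×10³ × 20.4×10⁻⁶) = 71.47 K.
T = 23.3 + 71.47 = 94.77 °C.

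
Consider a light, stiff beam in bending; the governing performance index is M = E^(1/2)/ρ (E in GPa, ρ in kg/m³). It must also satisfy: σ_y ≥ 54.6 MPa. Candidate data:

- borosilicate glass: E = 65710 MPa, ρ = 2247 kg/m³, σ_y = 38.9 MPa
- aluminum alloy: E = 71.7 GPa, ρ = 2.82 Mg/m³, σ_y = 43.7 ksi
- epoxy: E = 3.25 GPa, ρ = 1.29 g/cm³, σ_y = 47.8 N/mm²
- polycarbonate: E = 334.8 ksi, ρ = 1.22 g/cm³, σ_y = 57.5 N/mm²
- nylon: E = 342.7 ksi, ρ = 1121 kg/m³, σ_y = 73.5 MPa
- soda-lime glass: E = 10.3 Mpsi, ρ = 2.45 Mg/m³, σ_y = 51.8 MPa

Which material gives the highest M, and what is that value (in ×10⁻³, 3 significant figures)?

aluminum alloy, M = 3.00×10⁻³

Screen on constraints: σ_y ≥ 54.6 MPa. Survivors: aluminum alloy, polycarbonate, nylon.
Normalizing units and computing the index:
  aluminum alloy: E = 71.70 GPa, ρ = 2820 kg/m³
  polycarbonate: E = 2.308 GPa, ρ = 1220 kg/m³
  nylon: E = 2.363 GPa, ρ = 1121 kg/m³
  aluminum alloy: M = 3.00×10⁻³
  nylon: M = 1.37×10⁻³
  polycarbonate: M = 1.25×10⁻³
The maximum is for aluminum alloy.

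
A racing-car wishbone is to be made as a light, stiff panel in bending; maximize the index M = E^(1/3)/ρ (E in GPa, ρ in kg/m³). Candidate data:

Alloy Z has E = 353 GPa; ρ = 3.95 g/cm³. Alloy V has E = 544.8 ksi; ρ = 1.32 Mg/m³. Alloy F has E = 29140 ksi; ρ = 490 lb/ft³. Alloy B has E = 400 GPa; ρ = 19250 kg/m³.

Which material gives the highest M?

After converting to SI:
  alloy Z: E = 353.0 GPa, ρ = 3950 kg/m³
  alloy V: E = 3.756 GPa, ρ = 1320 kg/m³
  alloy F: E = 200.9 GPa, ρ = 7849 kg/m³
  alloy B: E = 400.0 GPa, ρ = 19250 kg/m³
  alloy Z: M = 1.79×10⁻³
  alloy V: M = 1.18×10⁻³
  alloy F: M = 0.746×10⁻³
  alloy B: M = 0.383×10⁻³
Alloy Z has the largest M.

alloy Z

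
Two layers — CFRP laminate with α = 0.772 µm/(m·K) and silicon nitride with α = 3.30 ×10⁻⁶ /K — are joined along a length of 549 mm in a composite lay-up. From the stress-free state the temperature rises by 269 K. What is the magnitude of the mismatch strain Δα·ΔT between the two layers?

6.80×10⁻⁴

Δα = |0.772 − 3.30|×10⁻⁶/K = 2.53×10⁻⁶/K.
Mismatch strain = Δα·ΔT = 2.53×10⁻⁶ × 269.0 = 6.80×10⁻⁴.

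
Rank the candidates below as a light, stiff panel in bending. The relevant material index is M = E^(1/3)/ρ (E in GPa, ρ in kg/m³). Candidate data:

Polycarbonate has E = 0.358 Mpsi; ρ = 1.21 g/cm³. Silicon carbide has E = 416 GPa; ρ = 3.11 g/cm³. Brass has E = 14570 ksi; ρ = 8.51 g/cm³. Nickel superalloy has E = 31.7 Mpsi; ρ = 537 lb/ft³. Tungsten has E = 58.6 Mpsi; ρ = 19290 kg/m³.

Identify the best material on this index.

After converting to SI:
  polycarbonate: E = 2.468 GPa, ρ = 1210 kg/m³
  silicon carbide: E = 416.0 GPa, ρ = 3110 kg/m³
  brass: E = 100.5 GPa, ρ = 8510 kg/m³
  nickel superalloy: E = 218.6 GPa, ρ = 8602 kg/m³
  tungsten: E = 404.0 GPa, ρ = 19290 kg/m³
  silicon carbide: M = 2.40×10⁻³
  polycarbonate: M = 1.12×10⁻³
  nickel superalloy: M = 0.700×10⁻³
  brass: M = 0.546×10⁻³
  tungsten: M = 0.383×10⁻³
Silicon carbide ranks first.

silicon carbide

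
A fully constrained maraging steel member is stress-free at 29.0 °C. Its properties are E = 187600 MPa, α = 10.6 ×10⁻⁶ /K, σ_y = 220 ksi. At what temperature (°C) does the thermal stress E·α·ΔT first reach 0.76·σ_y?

609 °C

E = 187600 MPa = 187.6 GPa.
σ_y = 220 ksi = 1517 MPa.
E·α·ΔT = 1153 MPa ⇒ ΔT = 1153 / (187.6×10³ × 10.6×10⁻⁶) = 579.7 K.
T = 29.0 + 579.7 = 608.7 °C.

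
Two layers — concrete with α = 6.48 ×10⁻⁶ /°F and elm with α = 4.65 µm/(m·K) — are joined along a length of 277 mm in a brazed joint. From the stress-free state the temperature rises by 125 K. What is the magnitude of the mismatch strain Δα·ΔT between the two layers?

8.77×10⁻⁴

concrete: α = 6.48×10⁻⁶/°F × 9/5 = 11.7×10⁻⁶/K.
Δα = |11.7 − 4.65|×10⁻⁶/K = 7.01×10⁻⁶/K.
Mismatch strain = Δα·ΔT = 7.01×10⁻⁶ × 125.0 = 8.77×10⁻⁴.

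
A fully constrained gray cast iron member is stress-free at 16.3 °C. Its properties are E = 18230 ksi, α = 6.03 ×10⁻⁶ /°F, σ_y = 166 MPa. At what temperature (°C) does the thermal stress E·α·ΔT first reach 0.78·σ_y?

E = 18230 ksi = 125.7 GPa.
α = 6.03×10⁻⁶/°F × 9/5 = 10.9×10⁻⁶/K.
E·α·ΔT = 129.5 MPa ⇒ ΔT = 129.5 / (125.7×10³ × 10.9×10⁻⁶) = 94.91 K.
T = 16.3 + 94.91 = 111.2 °C.

111 °C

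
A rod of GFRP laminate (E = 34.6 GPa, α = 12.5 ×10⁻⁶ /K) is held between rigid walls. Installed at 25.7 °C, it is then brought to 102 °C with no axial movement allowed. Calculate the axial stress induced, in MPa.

ΔT = 76.30 K. Constrained thermal stress σ = E·α·ΔT = 34.60×10³ MPa × 12.5×10⁻⁶ × 76.30 = 33.0 MPa (compressive).

33.0 MPa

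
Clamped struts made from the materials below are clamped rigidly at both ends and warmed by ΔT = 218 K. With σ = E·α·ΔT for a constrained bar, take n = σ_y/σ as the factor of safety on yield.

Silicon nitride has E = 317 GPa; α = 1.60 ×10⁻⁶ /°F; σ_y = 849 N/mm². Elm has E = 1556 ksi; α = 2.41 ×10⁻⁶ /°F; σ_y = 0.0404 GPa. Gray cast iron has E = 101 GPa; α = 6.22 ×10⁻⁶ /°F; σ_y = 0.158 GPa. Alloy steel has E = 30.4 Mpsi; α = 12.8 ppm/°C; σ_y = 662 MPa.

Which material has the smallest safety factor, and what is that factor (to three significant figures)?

In consistent units (E in GPa, α in ×10⁻⁶/K, σ_y in MPa):
  silicon nitride: E = 317.0, α = 2.88, σ_y = 849.0 → σ = 199 MPa, n = 4.27
  elm: E = 10.73, α = 4.34, σ_y = 40.40 → σ = 10.1 MPa, n = 3.98
  gray cast iron: E = 101.0, α = 11.2, σ_y = 158.0 → σ = 247 MPa, n = 0.641
  alloy steel: E = 209.6, α = 12.8, σ_y = 662.0 → σ = 585 MPa, n = 1.13
Gray cast iron has the lowest safety factor, n = 0.641.

gray cast iron, n = 0.641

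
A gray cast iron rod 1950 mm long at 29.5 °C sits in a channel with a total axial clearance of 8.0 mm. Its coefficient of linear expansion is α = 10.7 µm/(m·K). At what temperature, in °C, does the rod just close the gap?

α·L₀·ΔT = 8.0 mm ⇒ ΔT = 8.0 / (10.7×10⁻⁶ × 1950.0) = 383.4 K.
T = 29.5 + 383.4 = 412.9 °C.

413 °C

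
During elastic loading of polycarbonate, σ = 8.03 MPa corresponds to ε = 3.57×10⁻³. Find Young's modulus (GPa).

2.25 GPa

E = σ/ε = 8.03 MPa / 3.57×10⁻³ = 2249 MPa = 2.25 GPa.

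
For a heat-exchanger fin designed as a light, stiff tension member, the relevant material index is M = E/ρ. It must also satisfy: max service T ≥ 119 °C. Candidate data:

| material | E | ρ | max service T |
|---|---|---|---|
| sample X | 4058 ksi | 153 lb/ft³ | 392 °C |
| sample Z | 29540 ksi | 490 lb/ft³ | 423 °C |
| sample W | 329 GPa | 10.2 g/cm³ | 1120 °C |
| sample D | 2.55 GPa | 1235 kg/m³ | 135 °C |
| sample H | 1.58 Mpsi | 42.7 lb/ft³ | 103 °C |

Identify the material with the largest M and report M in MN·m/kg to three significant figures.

sample W, M = 32.3 MN·m/kg

Screen on constraints: max service T ≥ 119 °C. Survivors: sample X, sample Z, sample W, sample D.
Normalizing units and computing the index:
  sample X: E = 27.98 GPa, ρ = 2451 kg/m³
  sample Z: E = 203.7 GPa, ρ = 7849 kg/m³
  sample W: E = 329.0 GPa, ρ = 10200 kg/m³
  sample D: E = 2.550 GPa, ρ = 1235 kg/m³
  sample W: M = 32.3 MN·m/kg
  sample Z: M = 25.9 MN·m/kg
  sample X: M = 11.4 MN·m/kg
  sample D: M = 2.06 MN·m/kg
Sample W ranks first.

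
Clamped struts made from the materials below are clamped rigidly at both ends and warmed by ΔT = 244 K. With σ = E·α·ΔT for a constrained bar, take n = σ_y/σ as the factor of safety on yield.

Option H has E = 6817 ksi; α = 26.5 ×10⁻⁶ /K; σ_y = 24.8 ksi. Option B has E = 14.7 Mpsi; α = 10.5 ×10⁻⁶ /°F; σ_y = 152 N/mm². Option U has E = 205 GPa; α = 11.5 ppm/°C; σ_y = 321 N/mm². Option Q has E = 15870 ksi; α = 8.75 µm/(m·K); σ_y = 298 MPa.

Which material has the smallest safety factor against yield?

option B

Per material, after unit conversion:
  option H: E = 47.00, α = 26.5, σ_y = 171.0 → σ = 304 MPa, n = 0.563
  option B: E = 101.4, α = 18.9, σ_y = 152.0 → σ = 467 MPa, n = 0.325
  option U: E = 205.0, α = 11.5, σ_y = 321.0 → σ = 575 MPa, n = 0.558
  option Q: E = 109.4, α = 8.75, σ_y = 298.0 → σ = 234 MPa, n = 1.28
The minimum is option B at n = 0.325.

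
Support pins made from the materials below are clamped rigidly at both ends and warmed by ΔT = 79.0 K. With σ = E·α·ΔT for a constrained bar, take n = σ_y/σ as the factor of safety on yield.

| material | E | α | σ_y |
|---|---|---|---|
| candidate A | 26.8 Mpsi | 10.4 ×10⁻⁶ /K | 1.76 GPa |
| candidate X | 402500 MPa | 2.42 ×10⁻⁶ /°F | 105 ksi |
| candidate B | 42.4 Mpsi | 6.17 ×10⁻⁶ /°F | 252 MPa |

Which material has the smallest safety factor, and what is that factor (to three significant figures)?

candidate B, n = 0.982

Converting E to GPa, α to ×10⁻⁶/K, σ_y to MPa, then σ and n for each:
  candidate A: E = 184.8, α = 10.4, σ_y = 1760 → σ = 152 MPa, n = 11.6
  candidate X: E = 402.5, α = 4.36, σ_y = 723.9 → σ = 139 MPa, n = 5.23
  candidate B: E = 292.3, α = 11.1, σ_y = 252.0 → σ = 256 MPa, n = 0.982
Smallest n: candidate B with n = 0.982.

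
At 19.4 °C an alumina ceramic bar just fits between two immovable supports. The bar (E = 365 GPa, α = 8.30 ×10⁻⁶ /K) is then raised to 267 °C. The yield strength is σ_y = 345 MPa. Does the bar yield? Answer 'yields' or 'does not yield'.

ΔT = 247.6 K. Constrained thermal stress σ = E·α·ΔT = 365.0×10³ MPa × 8.30×10⁻⁶ × 247.6 = 750 MPa (compressive).
Compare to σ_y = 345 MPa: σ ≥ σ_y, so it yields.

yields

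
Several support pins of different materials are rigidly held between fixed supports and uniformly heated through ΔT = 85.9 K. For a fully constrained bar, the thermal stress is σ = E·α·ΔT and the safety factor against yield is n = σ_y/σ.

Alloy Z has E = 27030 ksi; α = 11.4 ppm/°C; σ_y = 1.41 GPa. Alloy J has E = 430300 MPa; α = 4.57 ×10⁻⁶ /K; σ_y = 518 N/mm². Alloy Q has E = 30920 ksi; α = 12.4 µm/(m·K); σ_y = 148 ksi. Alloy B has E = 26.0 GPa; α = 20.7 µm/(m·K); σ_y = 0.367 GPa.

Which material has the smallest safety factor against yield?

In consistent units (E in GPa, α in ×10⁻⁶/K, σ_y in MPa):
  alloy Z: E = 186.4, α = 11.4, σ_y = 1410 → σ = 183 MPa, n = 7.73
  alloy J: E = 430.3, α = 4.57, σ_y = 518.0 → σ = 169 MPa, n = 3.07
  alloy Q: E = 213.2, α = 12.4, σ_y = 1020 → σ = 227 MPa, n = 4.49
  alloy B: E = 26.00, α = 20.7, σ_y = 367.0 → σ = 46.2 MPa, n = 7.94
Smallest n: alloy J with n = 3.07.

alloy J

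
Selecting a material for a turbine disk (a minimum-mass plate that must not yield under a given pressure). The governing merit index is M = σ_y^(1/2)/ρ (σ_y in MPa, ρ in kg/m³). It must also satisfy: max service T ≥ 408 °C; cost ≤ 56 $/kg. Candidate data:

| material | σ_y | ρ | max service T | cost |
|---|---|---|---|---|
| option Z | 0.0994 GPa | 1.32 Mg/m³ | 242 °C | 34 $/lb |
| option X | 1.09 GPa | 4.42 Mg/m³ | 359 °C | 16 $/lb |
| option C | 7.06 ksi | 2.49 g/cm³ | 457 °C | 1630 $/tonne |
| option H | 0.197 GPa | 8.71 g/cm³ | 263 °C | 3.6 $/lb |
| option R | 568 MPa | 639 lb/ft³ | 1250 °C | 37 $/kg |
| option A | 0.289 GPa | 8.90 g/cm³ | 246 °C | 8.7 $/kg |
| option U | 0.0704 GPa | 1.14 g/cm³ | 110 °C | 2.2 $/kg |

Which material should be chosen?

option C

Screen on constraints: max service T ≥ 408 °C; cost ≤ 56 $/kg. Survivors: option C, option R.
After converting to SI:
  option C: σ_y = 48.68 MPa, ρ = 2490 kg/m³
  option R: σ_y = 568.0 MPa, ρ = 10240 kg/m³
  option C: M = 2.80×10⁻³
  option R: M = 2.33×10⁻³
Highest index: option C.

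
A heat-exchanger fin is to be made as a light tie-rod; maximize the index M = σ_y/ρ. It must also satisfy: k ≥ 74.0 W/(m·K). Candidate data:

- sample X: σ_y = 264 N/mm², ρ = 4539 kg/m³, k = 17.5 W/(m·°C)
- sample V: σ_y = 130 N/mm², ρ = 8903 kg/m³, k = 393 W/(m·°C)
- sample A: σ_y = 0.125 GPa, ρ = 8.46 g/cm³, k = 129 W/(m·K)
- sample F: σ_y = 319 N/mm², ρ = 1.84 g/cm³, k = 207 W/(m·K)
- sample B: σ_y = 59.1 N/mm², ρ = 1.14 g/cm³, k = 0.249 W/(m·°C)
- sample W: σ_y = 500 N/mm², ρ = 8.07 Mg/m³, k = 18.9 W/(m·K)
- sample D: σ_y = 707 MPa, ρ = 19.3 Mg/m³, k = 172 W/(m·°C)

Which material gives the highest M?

Screen on constraints: k ≥ 74.0 W/(m·K). Survivors: sample V, sample A, sample F, sample D.
Putting every candidate on a common basis:
  sample V: σ_y = 130.0 MPa, ρ = 8903 kg/m³
  sample A: σ_y = 125.0 MPa, ρ = 8460 kg/m³
  sample F: σ_y = 319.0 MPa, ρ = 1840 kg/m³
  sample D: σ_y = 707.0 MPa, ρ = 19300 kg/m³
  sample F: M = 173 kN·m/kg
  sample D: M = 36.6 kN·m/kg
  sample A: M = 14.8 kN·m/kg
  sample V: M = 14.6 kN·m/kg
Sample F ranks first.

sample F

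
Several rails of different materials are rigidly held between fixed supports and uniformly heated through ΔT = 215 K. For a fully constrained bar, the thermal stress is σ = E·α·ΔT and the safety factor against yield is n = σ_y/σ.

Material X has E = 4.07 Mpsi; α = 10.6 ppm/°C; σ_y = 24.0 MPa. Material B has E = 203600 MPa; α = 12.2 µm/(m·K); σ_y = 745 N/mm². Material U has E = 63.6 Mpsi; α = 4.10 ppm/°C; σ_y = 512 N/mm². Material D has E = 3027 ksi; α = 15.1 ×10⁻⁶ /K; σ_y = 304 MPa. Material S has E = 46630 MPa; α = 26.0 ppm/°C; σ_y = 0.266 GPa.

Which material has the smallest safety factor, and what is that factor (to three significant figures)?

material X, n = 0.375

With everything in SI (GPa, ×10⁻⁶/K, MPa):
  material X: E = 28.06, α = 10.6, σ_y = 24.00 → σ = 64.0 MPa, n = 0.375
  material B: E = 203.6, α = 12.2, σ_y = 745.0 → σ = 534 MPa, n = 1.40
  material U: E = 438.5, α = 4.10, σ_y = 512.0 → σ = 387 MPa, n = 1.32
  material D: E = 20.87, α = 15.1, σ_y = 304.0 → σ = 67.8 MPa, n = 4.49
  material S: E = 46.63, α = 26.0, σ_y = 266.0 → σ = 261 MPa, n = 1.02
Material X has the lowest safety factor, n = 0.375.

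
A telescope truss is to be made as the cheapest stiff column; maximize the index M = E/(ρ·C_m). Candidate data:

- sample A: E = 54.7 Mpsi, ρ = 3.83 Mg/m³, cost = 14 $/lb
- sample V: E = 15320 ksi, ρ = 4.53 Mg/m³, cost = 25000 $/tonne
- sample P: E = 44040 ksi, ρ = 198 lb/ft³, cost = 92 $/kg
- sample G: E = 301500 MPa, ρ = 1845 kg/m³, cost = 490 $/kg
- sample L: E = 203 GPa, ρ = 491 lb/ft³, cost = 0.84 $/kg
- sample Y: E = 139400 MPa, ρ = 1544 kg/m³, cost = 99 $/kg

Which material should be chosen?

In SI units:
  sample A: E = 377.1 GPa, ρ = 3830 kg/m³, cost = 30.86 $/kg
  sample V: E = 105.6 GPa, ρ = 4530 kg/m³, cost = 25.00 $/kg
  sample P: E = 303.6 GPa, ρ = 3172 kg/m³, cost = 92.00 $/kg
  sample G: E = 301.5 GPa, ρ = 1845 kg/m³, cost = 490.0 $/kg
  sample L: E = 203.0 GPa, ρ = 7865 kg/m³, cost = 0.8400 $/kg
  sample Y: E = 139.4 GPa, ρ = 1544 kg/m³, cost = 99.00 $/kg
  sample L: M = 30.7 MN·m per $
  sample A: M = 3.19 MN·m per $
  sample P: M = 1.04 MN·m per $
  sample V: M = 0.933 MN·m per $
  sample Y: M = 0.912 MN·m per $
  sample G: M = 0.333 MN·m per $
Sample L has the largest M.

sample L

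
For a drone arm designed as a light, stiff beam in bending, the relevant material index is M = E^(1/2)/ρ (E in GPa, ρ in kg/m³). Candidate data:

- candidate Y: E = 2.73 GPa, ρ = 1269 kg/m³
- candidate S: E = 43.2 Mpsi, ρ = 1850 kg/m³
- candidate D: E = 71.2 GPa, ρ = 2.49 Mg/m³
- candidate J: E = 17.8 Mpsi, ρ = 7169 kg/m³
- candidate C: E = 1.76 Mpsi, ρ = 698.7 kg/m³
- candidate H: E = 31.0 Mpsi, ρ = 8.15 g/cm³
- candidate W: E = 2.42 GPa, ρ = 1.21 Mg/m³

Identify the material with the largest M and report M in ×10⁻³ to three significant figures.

candidate S, M = 9.33×10⁻³

Putting every candidate on a common basis:
  candidate Y: E = 2.730 GPa, ρ = 1269 kg/m³
  candidate S: E = 297.9 GPa, ρ = 1850 kg/m³
  candidate D: E = 71.20 GPa, ρ = 2490 kg/m³
  candidate J: E = 122.7 GPa, ρ = 7169 kg/m³
  candidate C: E = 12.13 GPa, ρ = 698.7 kg/m³
  candidate H: E = 213.7 GPa, ρ = 8150 kg/m³
  candidate W: E = 2.420 GPa, ρ = 1210 kg/m³
  candidate S: M = 9.33×10⁻³
  candidate C: M = 4.99×10⁻³
  candidate D: M = 3.39×10⁻³
  candidate H: M = 1.79×10⁻³
  candidate J: M = 1.55×10⁻³
  candidate Y: M = 1.30×10⁻³
  candidate W: M = 1.29×10⁻³
Candidate S ranks first.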